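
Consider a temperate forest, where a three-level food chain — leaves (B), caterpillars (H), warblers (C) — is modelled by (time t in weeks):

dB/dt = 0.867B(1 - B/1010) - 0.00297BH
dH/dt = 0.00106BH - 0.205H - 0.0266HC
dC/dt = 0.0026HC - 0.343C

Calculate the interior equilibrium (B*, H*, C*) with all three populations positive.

From dC/dt = 0: 0.0026H* = 0.343, so H* = 132.
From dB/dt = 0: 0.867(1 - B*/1010) = 0.00297·132, giving B* = 1010·(1 - 0.452) = 554.
From dH/dt = 0: 0.00106·554 - 0.205 = 0.0266C*, so C* = 0.382/0.0266 = 14.4.

B* ≈ 554, H* ≈ 132, C* ≈ 14.4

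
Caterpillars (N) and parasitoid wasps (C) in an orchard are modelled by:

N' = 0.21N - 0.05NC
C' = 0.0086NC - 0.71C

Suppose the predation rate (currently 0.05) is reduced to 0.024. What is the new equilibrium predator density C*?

C* ≈ 8.75

At the interior fixed point, setting dN/dt = 0 with N > 0 fixes C* = (prey growth rate)/(NC coefficient) — independent of the other coefficients.
With the change, C* = 0.21/0.024 = 8.75; it rises from 4.2.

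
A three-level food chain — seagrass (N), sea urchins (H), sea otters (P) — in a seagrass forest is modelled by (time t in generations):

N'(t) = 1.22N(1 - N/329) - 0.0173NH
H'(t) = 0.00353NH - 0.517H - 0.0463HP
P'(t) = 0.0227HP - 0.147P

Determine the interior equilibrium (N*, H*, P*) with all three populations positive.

N* ≈ 299, H* ≈ 6.48, P* ≈ 11.6

From dP/dt = 0: 0.0227H* = 0.147, so H* = 6.48.
From dN/dt = 0: 1.22(1 - N*/329) = 0.0173·6.48, giving N* = 329·(1 - 0.0918) = 299.
From dH/dt = 0: 0.00353·299 - 0.517 = 0.0463P*, so P* = 0.538/0.0463 = 11.6.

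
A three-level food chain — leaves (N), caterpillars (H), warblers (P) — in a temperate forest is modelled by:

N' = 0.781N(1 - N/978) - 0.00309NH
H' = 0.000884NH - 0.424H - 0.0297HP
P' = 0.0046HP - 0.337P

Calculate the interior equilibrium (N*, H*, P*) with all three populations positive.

From dP/dt = 0: 0.0046H* = 0.337, so H* = 73.3.
From dN/dt = 0: 0.781(1 - N*/978) = 0.00309·73.3, giving N* = 978·(1 - 0.29) = 695.
From dH/dt = 0: 0.000884·695 - 0.424 = 0.0297P*, so P* = 0.19/0.0297 = 6.4.

N* ≈ 695, H* ≈ 73.3, P* ≈ 6.4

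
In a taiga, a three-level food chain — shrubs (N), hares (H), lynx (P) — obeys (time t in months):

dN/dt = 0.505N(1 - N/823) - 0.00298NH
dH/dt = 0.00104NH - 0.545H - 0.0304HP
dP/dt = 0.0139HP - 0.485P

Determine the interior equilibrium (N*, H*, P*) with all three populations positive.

From dP/dt = 0: 0.0139H* = 0.485, so H* = 34.9.
From dN/dt = 0: 0.505(1 - N*/823) = 0.00298·34.9, giving N* = 823·(1 - 0.206) = 654.
From dH/dt = 0: 0.00104·654 - 0.545 = 0.0304P*, so P* = 0.135/0.0304 = 4.43.

N* ≈ 654, H* ≈ 34.9, P* ≈ 4.43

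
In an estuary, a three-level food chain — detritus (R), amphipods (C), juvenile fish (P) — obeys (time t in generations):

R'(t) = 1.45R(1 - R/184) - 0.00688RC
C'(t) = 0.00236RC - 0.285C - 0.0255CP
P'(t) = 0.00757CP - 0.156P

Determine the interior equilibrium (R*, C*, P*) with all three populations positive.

From dP/dt = 0: 0.00757C* = 0.156, so C* = 20.6.
From dR/dt = 0: 1.45(1 - R*/184) = 0.00688·20.6, giving R* = 184·(1 - 0.0978) = 166.
From dC/dt = 0: 0.00236·166 - 0.285 = 0.0255P*, so P* = 0.107/0.0255 = 4.19.

R* ≈ 166, C* ≈ 20.6, P* ≈ 4.19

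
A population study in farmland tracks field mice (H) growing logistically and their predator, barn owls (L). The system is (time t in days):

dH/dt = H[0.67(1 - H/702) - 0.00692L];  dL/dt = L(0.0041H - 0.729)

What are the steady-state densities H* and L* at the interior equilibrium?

From dL/dt = 0 with L > 0: 0.0041H* = 0.729, so H* = 178.
Substitute into dH/dt = 0: 0.67(1 - 178/702) = 0.00692L*.
The bracket is 0.747, giving L* = 0.5/0.00692 = 72.3.

H* ≈ 178, L* ≈ 72.3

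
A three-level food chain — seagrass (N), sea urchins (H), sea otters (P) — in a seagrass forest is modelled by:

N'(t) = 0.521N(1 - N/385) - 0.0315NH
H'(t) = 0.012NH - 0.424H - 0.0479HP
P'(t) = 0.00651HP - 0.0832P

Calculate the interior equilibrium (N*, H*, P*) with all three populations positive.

From dP/dt = 0: 0.00651H* = 0.0832, so H* = 12.8.
From dN/dt = 0: 0.521(1 - N*/385) = 0.0315·12.8, giving N* = 385·(1 - 0.773) = 87.5.
From dH/dt = 0: 0.012·87.5 - 0.424 = 0.0479P*, so P* = 0.626/0.0479 = 13.1.

N* ≈ 87.5, H* ≈ 12.8, P* ≈ 13.1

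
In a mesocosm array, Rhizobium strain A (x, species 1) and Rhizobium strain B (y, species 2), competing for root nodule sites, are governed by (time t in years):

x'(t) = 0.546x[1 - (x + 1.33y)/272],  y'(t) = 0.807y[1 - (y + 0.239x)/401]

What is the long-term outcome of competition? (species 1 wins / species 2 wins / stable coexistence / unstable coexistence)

species 2 excludes species 1

Compare the nullcline intercepts: K1/α12 = 272/1.33 = 205 < K2 = 401; K2/α21 = 401/0.239 = 1680 > K1 = 272.
Since the inequalities point opposite ways, species 2 can invade but species 1 cannot.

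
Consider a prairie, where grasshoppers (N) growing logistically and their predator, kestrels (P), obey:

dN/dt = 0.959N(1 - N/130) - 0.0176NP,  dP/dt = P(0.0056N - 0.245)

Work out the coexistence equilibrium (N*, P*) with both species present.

N* ≈ 43.8, P* ≈ 36.2

From dP/dt = 0 with P > 0: 0.0056N* = 0.245, so N* = 43.8.
Substitute into dN/dt = 0: 0.959(1 - 43.8/130) = 0.0176P*.
The bracket is 0.663, giving P* = 0.636/0.0176 = 36.2.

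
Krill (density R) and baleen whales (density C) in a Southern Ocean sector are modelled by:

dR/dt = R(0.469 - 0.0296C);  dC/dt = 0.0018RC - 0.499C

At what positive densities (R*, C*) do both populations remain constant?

R* ≈ 277, C* ≈ 15.8

Set dC/dt = 0 with C > 0: 0.0018R - 0.499 = 0, so R* = 0.499/0.0018 = 277.
Set dR/dt = 0 with R > 0: 0.469 - 0.0296C = 0, so C* = 0.469/0.0296 = 15.8.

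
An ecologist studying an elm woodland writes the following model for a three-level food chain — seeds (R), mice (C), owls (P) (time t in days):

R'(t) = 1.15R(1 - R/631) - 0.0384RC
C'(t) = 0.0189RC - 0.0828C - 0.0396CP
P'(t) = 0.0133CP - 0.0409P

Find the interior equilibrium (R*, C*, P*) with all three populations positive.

R* ≈ 566, C* ≈ 3.08, P* ≈ 268

From dP/dt = 0: 0.0133C* = 0.0409, so C* = 3.08.
From dR/dt = 0: 1.15(1 - R*/631) = 0.0384·3.08, giving R* = 631·(1 - 0.103) = 566.
From dC/dt = 0: 0.0189·566 - 0.0828 = 0.0396P*, so P* = 10.6/0.0396 = 268.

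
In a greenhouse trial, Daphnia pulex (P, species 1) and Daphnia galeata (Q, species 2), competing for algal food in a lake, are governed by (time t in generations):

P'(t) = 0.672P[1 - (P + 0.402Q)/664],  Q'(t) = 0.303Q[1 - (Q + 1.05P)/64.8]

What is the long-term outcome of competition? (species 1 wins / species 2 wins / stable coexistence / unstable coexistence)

Compare the nullcline intercepts: K1/α12 = 664/0.402 = 1650 > K2 = 64.8; K2/α21 = 64.8/1.05 = 61.7 < K1 = 664.
Since the inequalities point opposite ways, species 1 can invade but species 2 cannot.

species 1 excludes species 2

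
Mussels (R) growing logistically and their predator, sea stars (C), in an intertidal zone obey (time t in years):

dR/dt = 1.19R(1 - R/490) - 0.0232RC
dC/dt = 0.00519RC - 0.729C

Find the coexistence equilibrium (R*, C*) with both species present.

From dC/dt = 0 with C > 0: 0.00519R* = 0.729, so R* = 140.
Substitute into dR/dt = 0: 1.19(1 - 140/490) = 0.0232C*.
The bracket is 0.713, giving C* = 0.849/0.0232 = 36.6.

R* ≈ 140, C* ≈ 36.6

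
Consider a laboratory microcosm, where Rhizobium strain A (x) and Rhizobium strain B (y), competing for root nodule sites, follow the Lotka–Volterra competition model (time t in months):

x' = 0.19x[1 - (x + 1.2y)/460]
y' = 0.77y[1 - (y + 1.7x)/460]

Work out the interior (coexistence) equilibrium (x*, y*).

Setting both brackets to zero gives the nullclines x + 1.2y = 460 and 1.7x + y = 460.
Substituting y = 460 - 1.7x into the first: x(1 - 1.2·1.7) = 460 - 1.2·460.
So x* = -92/-1.04 = 88.5, and then y* = 460 - 1.7·88.5 = 310.

x* ≈ 88.5, y* ≈ 310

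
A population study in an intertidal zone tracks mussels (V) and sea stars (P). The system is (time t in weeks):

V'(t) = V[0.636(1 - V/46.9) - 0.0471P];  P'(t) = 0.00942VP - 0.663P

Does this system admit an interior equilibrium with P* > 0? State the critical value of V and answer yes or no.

The predator equation gives dP/dt > 0 only when V > 0.663/0.00942 = 70.4.
Without the predator, V → K = 46.9. Since 46.9 < 70.4, the predator cannot invade.

Threshold V = 70.4; K < 70.4, so no, the predator goes extinct.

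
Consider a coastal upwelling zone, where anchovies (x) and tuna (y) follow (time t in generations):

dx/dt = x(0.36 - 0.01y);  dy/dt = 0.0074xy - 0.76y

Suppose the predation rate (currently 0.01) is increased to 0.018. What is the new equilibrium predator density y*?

At the interior fixed point, setting dx/dt = 0 with x > 0 fixes y* = (prey growth rate)/(xy coefficient) — independent of the other coefficients.
With the change, y* = 0.36/0.018 = 20; it falls from 36.

y* ≈ 20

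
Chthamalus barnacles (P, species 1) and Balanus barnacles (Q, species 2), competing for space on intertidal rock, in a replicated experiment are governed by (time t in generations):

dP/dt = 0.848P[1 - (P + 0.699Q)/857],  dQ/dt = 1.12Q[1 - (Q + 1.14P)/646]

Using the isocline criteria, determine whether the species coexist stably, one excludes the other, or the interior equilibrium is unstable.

species 1 excludes species 2

Compare the nullcline intercepts: K1/α12 = 857/0.699 = 1230 > K2 = 646; K2/α21 = 646/1.14 = 567 < K1 = 857.
Since the inequalities point opposite ways, species 1 can invade but species 2 cannot.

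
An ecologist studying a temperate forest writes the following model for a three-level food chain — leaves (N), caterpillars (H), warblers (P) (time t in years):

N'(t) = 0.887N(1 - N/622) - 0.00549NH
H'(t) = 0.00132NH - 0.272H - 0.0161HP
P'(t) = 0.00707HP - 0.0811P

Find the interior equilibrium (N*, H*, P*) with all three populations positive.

N* ≈ 578, H* ≈ 11.5, P* ≈ 30.5

From dP/dt = 0: 0.00707H* = 0.0811, so H* = 11.5.
From dN/dt = 0: 0.887(1 - N*/622) = 0.00549·11.5, giving N* = 622·(1 - 0.071) = 578.
From dH/dt = 0: 0.00132·578 - 0.272 = 0.0161P*, so P* = 0.491/0.0161 = 30.5.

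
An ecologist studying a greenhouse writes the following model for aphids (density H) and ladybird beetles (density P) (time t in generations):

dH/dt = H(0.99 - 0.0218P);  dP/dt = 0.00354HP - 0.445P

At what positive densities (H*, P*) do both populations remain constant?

Set dP/dt = 0 with P > 0: 0.00354H - 0.445 = 0, so H* = 0.445/0.00354 = 126.
Set dH/dt = 0 with H > 0: 0.99 - 0.0218P = 0, so P* = 0.99/0.0218 = 45.4.

H* ≈ 126, P* ≈ 45.4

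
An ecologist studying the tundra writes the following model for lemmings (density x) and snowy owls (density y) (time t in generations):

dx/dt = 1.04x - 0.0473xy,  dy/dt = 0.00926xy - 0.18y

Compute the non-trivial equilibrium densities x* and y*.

x* ≈ 19.4, y* ≈ 22

Set dy/dt = 0 with y > 0: 0.00926x - 0.18 = 0, so x* = 0.18/0.00926 = 19.4.
Set dx/dt = 0 with x > 0: 1.04 - 0.0473y = 0, so y* = 1.04/0.0473 = 22.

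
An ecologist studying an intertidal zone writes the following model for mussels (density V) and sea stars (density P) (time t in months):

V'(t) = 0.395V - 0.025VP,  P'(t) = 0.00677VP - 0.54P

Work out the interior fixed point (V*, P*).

V* ≈ 79.8, P* ≈ 15.8

Set dP/dt = 0 with P > 0: 0.00677V - 0.54 = 0, so V* = 0.54/0.00677 = 79.8.
Set dV/dt = 0 with V > 0: 0.395 - 0.025P = 0, so P* = 0.395/0.025 = 15.8.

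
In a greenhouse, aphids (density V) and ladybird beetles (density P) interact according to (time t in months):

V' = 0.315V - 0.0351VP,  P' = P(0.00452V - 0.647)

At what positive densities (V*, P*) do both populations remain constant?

Set dP/dt = 0 with P > 0: 0.00452V - 0.647 = 0, so V* = 0.647/0.00452 = 143.
Set dV/dt = 0 with V > 0: 0.315 - 0.0351P = 0, so P* = 0.315/0.0351 = 8.97.

V* ≈ 143, P* ≈ 8.97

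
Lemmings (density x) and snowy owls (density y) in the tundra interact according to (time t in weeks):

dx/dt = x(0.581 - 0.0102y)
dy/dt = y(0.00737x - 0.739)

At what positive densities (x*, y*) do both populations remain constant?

Set dy/dt = 0 with y > 0: 0.00737x - 0.739 = 0, so x* = 0.739/0.00737 = 100.
Set dx/dt = 0 with x > 0: 0.581 - 0.0102y = 0, so y* = 0.581/0.0102 = 57.

x* ≈ 100, y* ≈ 57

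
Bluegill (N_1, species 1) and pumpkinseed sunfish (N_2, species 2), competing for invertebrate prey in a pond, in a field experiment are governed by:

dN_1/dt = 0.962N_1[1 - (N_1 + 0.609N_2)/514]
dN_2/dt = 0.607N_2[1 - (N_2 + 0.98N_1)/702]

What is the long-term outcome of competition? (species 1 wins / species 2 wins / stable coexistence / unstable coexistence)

stable coexistence

Compare the nullcline intercepts: K1/α12 = 514/0.609 = 844 > K2 = 702; K2/α21 = 702/0.98 = 716 > K1 = 514.
Since both inequalities hold, each species can invade when rare, so the interior equilibrium is stable.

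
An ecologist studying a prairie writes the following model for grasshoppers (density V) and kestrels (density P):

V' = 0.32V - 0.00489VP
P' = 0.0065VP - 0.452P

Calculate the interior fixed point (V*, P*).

Set dP/dt = 0 with P > 0: 0.0065V - 0.452 = 0, so V* = 0.452/0.0065 = 69.5.
Set dV/dt = 0 with V > 0: 0.32 - 0.00489P = 0, so P* = 0.32/0.00489 = 65.4.

V* ≈ 69.5, P* ≈ 65.4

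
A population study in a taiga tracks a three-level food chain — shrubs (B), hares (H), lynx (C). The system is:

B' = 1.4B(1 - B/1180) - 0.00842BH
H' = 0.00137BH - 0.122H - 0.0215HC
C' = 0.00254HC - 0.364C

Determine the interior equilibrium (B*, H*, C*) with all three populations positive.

B* ≈ 163, H* ≈ 143, C* ≈ 4.71

From dC/dt = 0: 0.00254H* = 0.364, so H* = 143.
From dB/dt = 0: 1.4(1 - B*/1180) = 0.00842·143, giving B* = 1180·(1 - 0.862) = 163.
From dH/dt = 0: 0.00137·163 - 0.122 = 0.0215C*, so C* = 0.101/0.0215 = 4.71.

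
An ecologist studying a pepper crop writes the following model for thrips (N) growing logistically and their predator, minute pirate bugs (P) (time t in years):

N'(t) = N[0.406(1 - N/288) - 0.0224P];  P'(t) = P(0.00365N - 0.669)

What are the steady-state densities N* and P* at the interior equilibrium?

From dP/dt = 0 with P > 0: 0.00365N* = 0.669, so N* = 183.
Substitute into dN/dt = 0: 0.406(1 - 183/288) = 0.0224P*.
The bracket is 0.364, giving P* = 0.148/0.0224 = 6.59.

N* ≈ 183, P* ≈ 6.59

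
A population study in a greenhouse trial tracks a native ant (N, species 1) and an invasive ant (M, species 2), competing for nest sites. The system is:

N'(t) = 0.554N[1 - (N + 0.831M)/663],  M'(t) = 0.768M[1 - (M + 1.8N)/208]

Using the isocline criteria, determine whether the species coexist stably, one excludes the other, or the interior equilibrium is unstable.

Compare the nullcline intercepts: K1/α12 = 663/0.831 = 798 > K2 = 208; K2/α21 = 208/1.8 = 116 < K1 = 663.
Since the inequalities point opposite ways, species 1 can invade but species 2 cannot.

species 1 excludes species 2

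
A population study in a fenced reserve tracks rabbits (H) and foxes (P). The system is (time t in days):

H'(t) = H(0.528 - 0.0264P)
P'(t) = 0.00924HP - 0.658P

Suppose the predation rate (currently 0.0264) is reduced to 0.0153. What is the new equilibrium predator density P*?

P* ≈ 34.5

At the interior fixed point, setting dH/dt = 0 with H > 0 fixes P* = (prey growth rate)/(HP coefficient) — independent of the other coefficients.
With the change, P* = 0.528/0.0153 = 34.5; it rises from 20.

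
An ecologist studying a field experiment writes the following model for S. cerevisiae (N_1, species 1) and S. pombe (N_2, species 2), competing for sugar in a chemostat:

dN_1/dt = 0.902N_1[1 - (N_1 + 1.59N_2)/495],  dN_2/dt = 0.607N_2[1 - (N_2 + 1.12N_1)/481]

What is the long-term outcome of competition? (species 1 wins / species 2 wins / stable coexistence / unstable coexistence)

Compare the nullcline intercepts: K1/α12 = 495/1.59 = 311 < K2 = 481; K2/α21 = 481/1.12 = 429 < K1 = 495.
Since both are reversed, neither can invade when rare; the interior point is a saddle.

unstable coexistence (outcome depends on initial conditions)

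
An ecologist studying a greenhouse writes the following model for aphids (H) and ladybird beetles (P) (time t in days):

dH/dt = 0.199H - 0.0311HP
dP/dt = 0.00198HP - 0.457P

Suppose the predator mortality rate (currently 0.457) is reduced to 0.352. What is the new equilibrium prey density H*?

At the interior fixed point, setting dP/dt = 0 with P > 0 fixes H* = (predator death rate)/(HP coefficient) — independent of the other coefficients.
With the change, H* = 0.352/0.00198 = 178; it falls from 231.

H* ≈ 178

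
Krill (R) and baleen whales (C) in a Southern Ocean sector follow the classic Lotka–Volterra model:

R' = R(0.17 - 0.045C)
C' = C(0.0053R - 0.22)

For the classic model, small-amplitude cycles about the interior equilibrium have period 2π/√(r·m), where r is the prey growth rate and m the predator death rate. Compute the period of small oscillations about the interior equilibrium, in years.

Here r = 0.17 and m = 0.22, so r·m = 0.0374.
ω = √0.0374 = 0.193 per year, hence T = 2π/ω ≈ 32.5 years.

T ≈ 32.5 years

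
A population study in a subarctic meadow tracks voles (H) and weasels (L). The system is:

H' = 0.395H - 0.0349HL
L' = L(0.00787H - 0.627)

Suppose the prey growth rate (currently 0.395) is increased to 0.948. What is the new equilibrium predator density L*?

At the interior fixed point, setting dH/dt = 0 with H > 0 fixes L* = (prey growth rate)/(HL coefficient) — independent of the other coefficients.
With the change, L* = 0.948/0.0349 = 27.2; it rises from 11.3.

L* ≈ 27.2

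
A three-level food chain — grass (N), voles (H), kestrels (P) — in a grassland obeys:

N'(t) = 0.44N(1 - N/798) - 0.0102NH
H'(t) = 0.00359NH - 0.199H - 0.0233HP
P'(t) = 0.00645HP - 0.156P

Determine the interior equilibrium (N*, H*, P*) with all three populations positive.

From dP/dt = 0: 0.00645H* = 0.156, so H* = 24.2.
From dN/dt = 0: 0.44(1 - N*/798) = 0.0102·24.2, giving N* = 798·(1 - 0.561) = 351.
From dH/dt = 0: 0.00359·351 - 0.199 = 0.0233P*, so P* = 1.06/0.0233 = 45.5.

N* ≈ 351, H* ≈ 24.2, P* ≈ 45.5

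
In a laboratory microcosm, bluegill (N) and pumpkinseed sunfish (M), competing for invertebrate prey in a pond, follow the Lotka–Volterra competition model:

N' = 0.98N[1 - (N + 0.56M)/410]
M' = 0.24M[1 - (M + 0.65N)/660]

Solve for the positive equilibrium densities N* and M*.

N* ≈ 63.5, M* ≈ 619

Setting both brackets to zero gives the nullclines N + 0.56M = 410 and 0.65N + M = 660.
Substituting M = 660 - 0.65N into the first: N(1 - 0.56·0.65) = 410 - 0.56·660.
So N* = 40.4/0.636 = 63.5, and then M* = 660 - 0.65·63.5 = 619.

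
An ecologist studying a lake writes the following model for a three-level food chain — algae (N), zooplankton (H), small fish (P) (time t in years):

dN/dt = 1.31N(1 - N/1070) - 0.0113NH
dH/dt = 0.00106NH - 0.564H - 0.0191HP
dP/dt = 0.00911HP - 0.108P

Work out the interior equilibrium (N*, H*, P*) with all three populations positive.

N* ≈ 961, H* ≈ 11.9, P* ≈ 23.8

From dP/dt = 0: 0.00911H* = 0.108, so H* = 11.9.
From dN/dt = 0: 1.31(1 - N*/1070) = 0.0113·11.9, giving N* = 1070·(1 - 0.102) = 961.
From dH/dt = 0: 0.00106·961 - 0.564 = 0.0191P*, so P* = 0.454/0.0191 = 23.8.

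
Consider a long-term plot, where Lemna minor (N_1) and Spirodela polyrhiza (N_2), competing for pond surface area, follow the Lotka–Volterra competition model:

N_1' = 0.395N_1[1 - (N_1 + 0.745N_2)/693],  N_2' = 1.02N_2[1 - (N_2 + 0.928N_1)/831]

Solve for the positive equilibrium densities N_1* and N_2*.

Setting both brackets to zero gives the nullclines N_1 + 0.745N_2 = 693 and 0.928N_1 + N_2 = 831.
Substituting N_2 = 831 - 0.928N_1 into the first: N_1(1 - 0.745·0.928) = 693 - 0.745·831.
So N_1* = 73.9/0.309 = 239, and then N_2* = 831 - 0.928·239 = 609.

N_1* ≈ 239, N_2* ≈ 609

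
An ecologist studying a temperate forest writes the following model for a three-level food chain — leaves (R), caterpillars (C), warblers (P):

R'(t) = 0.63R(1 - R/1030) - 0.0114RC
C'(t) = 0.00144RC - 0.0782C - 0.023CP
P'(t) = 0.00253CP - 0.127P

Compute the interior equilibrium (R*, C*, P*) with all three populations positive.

From dP/dt = 0: 0.00253C* = 0.127, so C* = 50.2.
From dR/dt = 0: 0.63(1 - R*/1030) = 0.0114·50.2, giving R* = 1030·(1 - 0.908) = 94.4.
From dC/dt = 0: 0.00144·94.4 - 0.0782 = 0.023P*, so P* = 0.0578/0.023 = 2.51.

R* ≈ 94.4, C* ≈ 50.2, P* ≈ 2.51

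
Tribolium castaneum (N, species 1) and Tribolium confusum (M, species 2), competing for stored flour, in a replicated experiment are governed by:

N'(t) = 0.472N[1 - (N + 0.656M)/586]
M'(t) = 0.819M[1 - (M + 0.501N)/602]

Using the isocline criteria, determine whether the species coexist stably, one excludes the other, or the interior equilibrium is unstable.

Compare the nullcline intercepts: K1/α12 = 586/0.656 = 893 > K2 = 602; K2/α21 = 602/0.501 = 1200 > K1 = 586.
Since both inequalities hold, each species can invade when rare, so the interior equilibrium is stable.

stable coexistence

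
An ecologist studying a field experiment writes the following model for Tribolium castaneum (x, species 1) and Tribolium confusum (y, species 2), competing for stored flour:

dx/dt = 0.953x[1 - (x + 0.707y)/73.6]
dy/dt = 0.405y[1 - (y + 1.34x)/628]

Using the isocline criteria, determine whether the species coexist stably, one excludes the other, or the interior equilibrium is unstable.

Compare the nullcline intercepts: K1/α12 = 73.6/0.707 = 104 < K2 = 628; K2/α21 = 628/1.34 = 469 > K1 = 73.6.
Since the inequalities point opposite ways, species 2 can invade but species 1 cannot.

species 2 excludes species 1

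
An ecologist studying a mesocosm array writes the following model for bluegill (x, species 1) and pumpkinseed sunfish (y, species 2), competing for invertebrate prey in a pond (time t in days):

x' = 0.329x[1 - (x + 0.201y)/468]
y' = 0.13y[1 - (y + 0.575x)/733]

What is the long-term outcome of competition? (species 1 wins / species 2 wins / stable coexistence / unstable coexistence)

stable coexistence

Compare the nullcline intercepts: K1/α12 = 468/0.201 = 2330 > K2 = 733; K2/α21 = 733/0.575 = 1270 > K1 = 468.
Since both inequalities hold, each species can invade when rare, so the interior equilibrium is stable.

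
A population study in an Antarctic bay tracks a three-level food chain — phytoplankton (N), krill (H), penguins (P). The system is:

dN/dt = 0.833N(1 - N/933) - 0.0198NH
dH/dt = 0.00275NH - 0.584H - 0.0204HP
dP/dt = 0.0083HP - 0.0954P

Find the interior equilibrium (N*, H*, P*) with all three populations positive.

From dP/dt = 0: 0.0083H* = 0.0954, so H* = 11.5.
From dN/dt = 0: 0.833(1 - N*/933) = 0.0198·11.5, giving N* = 933·(1 - 0.273) = 678.
From dH/dt = 0: 0.00275·678 - 0.584 = 0.0204P*, so P* = 1.28/0.0204 = 62.8.

N* ≈ 678, H* ≈ 11.5, P* ≈ 62.8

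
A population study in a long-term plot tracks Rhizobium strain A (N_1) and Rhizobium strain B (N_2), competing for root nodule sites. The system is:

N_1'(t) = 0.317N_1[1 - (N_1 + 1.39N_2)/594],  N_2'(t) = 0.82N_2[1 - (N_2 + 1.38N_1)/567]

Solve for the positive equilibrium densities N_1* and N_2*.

N_1* ≈ 211, N_2* ≈ 275

Setting both brackets to zero gives the nullclines N_1 + 1.39N_2 = 594 and 1.38N_1 + N_2 = 567.
Substituting N_2 = 567 - 1.38N_1 into the first: N_1(1 - 1.39·1.38) = 594 - 1.39·567.
So N_1* = -194/-0.918 = 211, and then N_2* = 567 - 1.38·211 = 275.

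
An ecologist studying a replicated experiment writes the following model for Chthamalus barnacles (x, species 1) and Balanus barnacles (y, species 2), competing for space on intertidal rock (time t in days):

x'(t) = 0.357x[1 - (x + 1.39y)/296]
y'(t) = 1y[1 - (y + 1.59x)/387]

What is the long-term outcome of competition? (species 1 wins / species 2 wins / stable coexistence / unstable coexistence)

Compare the nullcline intercepts: K1/α12 = 296/1.39 = 213 < K2 = 387; K2/α21 = 387/1.59 = 243 < K1 = 296.
Since both are reversed, neither can invade when rare; the interior point is a saddle.

unstable coexistence (outcome depends on initial conditions)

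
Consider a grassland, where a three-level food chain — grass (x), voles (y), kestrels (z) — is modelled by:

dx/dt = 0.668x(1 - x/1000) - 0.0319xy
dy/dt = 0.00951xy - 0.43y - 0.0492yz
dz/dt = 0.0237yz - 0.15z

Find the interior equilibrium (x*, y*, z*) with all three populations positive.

x* ≈ 698, y* ≈ 6.33, z* ≈ 126

From dz/dt = 0: 0.0237y* = 0.15, so y* = 6.33.
From dx/dt = 0: 0.668(1 - x*/1000) = 0.0319·6.33, giving x* = 1000·(1 - 0.302) = 698.
From dy/dt = 0: 0.00951·698 - 0.43 = 0.0492z*, so z* = 6.21/0.0492 = 126.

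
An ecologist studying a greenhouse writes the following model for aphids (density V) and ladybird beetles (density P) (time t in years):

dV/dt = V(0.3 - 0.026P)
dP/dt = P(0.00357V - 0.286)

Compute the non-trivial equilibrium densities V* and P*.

Set dP/dt = 0 with P > 0: 0.00357V - 0.286 = 0, so V* = 0.286/0.00357 = 80.1.
Set dV/dt = 0 with V > 0: 0.3 - 0.026P = 0, so P* = 0.3/0.026 = 11.5.

V* ≈ 80.1, P* ≈ 11.5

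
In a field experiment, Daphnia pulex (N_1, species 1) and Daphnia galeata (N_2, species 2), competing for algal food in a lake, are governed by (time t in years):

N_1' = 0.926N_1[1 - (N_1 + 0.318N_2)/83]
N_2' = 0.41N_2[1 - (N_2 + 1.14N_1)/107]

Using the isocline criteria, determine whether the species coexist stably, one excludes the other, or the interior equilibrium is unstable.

stable coexistence

Compare the nullcline intercepts: K1/α12 = 83/0.318 = 261 > K2 = 107; K2/α21 = 107/1.14 = 93.9 > K1 = 83.
Since both inequalities hold, each species can invade when rare, so the interior equilibrium is stable.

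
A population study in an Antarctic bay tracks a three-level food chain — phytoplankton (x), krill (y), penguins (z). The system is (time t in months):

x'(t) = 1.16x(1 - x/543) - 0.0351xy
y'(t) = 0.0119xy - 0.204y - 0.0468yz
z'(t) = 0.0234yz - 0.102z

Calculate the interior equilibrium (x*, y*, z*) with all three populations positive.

x* ≈ 471, y* ≈ 4.36, z* ≈ 116

From dz/dt = 0: 0.0234y* = 0.102, so y* = 4.36.
From dx/dt = 0: 1.16(1 - x*/543) = 0.0351·4.36, giving x* = 543·(1 - 0.132) = 471.
From dy/dt = 0: 0.0119·471 - 0.204 = 0.0468z*, so z* = 5.41/0.0468 = 116.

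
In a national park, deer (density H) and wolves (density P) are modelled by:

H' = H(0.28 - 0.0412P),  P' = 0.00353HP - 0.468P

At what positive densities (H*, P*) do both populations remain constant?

Set dP/dt = 0 with P > 0: 0.00353H - 0.468 = 0, so H* = 0.468/0.00353 = 133.
Set dH/dt = 0 with H > 0: 0.28 - 0.0412P = 0, so P* = 0.28/0.0412 = 6.8.

H* ≈ 133, P* ≈ 6.8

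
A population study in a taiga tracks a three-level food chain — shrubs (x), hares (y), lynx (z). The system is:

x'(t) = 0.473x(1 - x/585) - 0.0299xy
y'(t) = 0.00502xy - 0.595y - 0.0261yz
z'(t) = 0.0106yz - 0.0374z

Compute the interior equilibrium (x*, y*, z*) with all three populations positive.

From dz/dt = 0: 0.0106y* = 0.0374, so y* = 3.53.
From dx/dt = 0: 0.473(1 - x*/585) = 0.0299·3.53, giving x* = 585·(1 - 0.223) = 455.
From dy/dt = 0: 0.00502·455 - 0.595 = 0.0261z*, so z* = 1.69/0.0261 = 64.6.

x* ≈ 455, y* ≈ 3.53, z* ≈ 64.6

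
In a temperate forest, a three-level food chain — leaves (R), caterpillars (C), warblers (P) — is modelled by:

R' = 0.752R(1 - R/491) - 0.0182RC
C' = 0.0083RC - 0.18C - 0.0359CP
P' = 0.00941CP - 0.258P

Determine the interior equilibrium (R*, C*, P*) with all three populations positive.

R* ≈ 165, C* ≈ 27.4, P* ≈ 33.2

From dP/dt = 0: 0.00941C* = 0.258, so C* = 27.4.
From dR/dt = 0: 0.752(1 - R*/491) = 0.0182·27.4, giving R* = 491·(1 - 0.664) = 165.
From dC/dt = 0: 0.0083·165 - 0.18 = 0.0359P*, so P* = 1.19/0.0359 = 33.2.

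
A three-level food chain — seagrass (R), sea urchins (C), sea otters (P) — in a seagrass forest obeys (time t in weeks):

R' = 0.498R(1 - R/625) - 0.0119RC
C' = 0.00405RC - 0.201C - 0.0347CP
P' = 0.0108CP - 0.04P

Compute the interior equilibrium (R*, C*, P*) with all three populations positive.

R* ≈ 570, C* ≈ 3.7, P* ≈ 60.7

From dP/dt = 0: 0.0108C* = 0.04, so C* = 3.7.
From dR/dt = 0: 0.498(1 - R*/625) = 0.0119·3.7, giving R* = 625·(1 - 0.0885) = 570.
From dC/dt = 0: 0.00405·570 - 0.201 = 0.0347P*, so P* = 2.11/0.0347 = 60.7.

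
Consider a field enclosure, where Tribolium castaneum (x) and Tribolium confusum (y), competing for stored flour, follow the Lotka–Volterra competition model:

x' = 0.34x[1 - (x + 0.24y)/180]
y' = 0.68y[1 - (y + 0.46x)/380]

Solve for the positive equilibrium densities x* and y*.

x* ≈ 99.8, y* ≈ 334

Setting both brackets to zero gives the nullclines x + 0.24y = 180 and 0.46x + y = 380.
Substituting y = 380 - 0.46x into the first: x(1 - 0.24·0.46) = 180 - 0.24·380.
So x* = 88.8/0.89 = 99.8, and then y* = 380 - 0.46·99.8 = 334.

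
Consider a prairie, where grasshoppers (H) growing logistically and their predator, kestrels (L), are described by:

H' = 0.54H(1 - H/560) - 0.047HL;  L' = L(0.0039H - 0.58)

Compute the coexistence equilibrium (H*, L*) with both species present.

H* ≈ 149, L* ≈ 8.44

From dL/dt = 0 with L > 0: 0.0039H* = 0.58, so H* = 149.
Substitute into dH/dt = 0: 0.54(1 - 149/560) = 0.047L*.
The bracket is 0.734, giving L* = 0.397/0.047 = 8.44.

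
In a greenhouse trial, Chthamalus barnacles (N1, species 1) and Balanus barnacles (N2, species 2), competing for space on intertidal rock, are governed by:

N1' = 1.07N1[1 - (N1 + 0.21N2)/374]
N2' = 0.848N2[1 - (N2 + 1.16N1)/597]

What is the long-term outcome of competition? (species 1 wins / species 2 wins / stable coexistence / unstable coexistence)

Compare the nullcline intercepts: K1/α12 = 374/0.21 = 1780 > K2 = 597; K2/α21 = 597/1.16 = 515 > K1 = 374.
Since both inequalities hold, each species can invade when rare, so the interior equilibrium is stable.

stable coexistence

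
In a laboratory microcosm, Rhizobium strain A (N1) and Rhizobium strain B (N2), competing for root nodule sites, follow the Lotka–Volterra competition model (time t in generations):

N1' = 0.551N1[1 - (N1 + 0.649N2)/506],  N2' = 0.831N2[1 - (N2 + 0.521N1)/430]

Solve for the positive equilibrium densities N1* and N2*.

Setting both brackets to zero gives the nullclines N1 + 0.649N2 = 506 and 0.521N1 + N2 = 430.
Substituting N2 = 430 - 0.521N1 into the first: N1(1 - 0.649·0.521) = 506 - 0.649·430.
So N1* = 227/0.662 = 343, and then N2* = 430 - 0.521·343 = 251.

N1* ≈ 343, N2* ≈ 251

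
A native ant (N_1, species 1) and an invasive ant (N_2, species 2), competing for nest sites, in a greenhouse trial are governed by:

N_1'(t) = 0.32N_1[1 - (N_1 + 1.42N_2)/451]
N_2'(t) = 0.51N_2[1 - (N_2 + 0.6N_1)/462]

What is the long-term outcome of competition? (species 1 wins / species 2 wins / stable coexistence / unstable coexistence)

species 2 excludes species 1

Compare the nullcline intercepts: K1/α12 = 451/1.42 = 318 < K2 = 462; K2/α21 = 462/0.6 = 770 > K1 = 451.
Since the inequalities point opposite ways, species 2 can invade but species 1 cannot.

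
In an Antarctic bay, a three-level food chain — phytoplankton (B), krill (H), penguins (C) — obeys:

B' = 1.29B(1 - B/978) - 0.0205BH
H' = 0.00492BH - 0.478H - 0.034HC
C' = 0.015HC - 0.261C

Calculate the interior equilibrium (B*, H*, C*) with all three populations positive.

B* ≈ 708, H* ≈ 17.4, C* ≈ 88.3

From dC/dt = 0: 0.015H* = 0.261, so H* = 17.4.
From dB/dt = 0: 1.29(1 - B*/978) = 0.0205·17.4, giving B* = 978·(1 - 0.277) = 708.
From dH/dt = 0: 0.00492·708 - 0.478 = 0.034C*, so C* = 3/0.034 = 88.3.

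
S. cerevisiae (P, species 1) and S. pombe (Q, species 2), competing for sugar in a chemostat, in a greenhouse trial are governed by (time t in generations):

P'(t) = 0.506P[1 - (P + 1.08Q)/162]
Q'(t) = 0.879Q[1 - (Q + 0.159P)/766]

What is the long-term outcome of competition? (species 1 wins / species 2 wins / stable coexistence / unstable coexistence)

species 2 excludes species 1

Compare the nullcline intercepts: K1/α12 = 162/1.08 = 150 < K2 = 766; K2/α21 = 766/0.159 = 4820 > K1 = 162.
Since the inequalities point opposite ways, species 2 can invade but species 1 cannot.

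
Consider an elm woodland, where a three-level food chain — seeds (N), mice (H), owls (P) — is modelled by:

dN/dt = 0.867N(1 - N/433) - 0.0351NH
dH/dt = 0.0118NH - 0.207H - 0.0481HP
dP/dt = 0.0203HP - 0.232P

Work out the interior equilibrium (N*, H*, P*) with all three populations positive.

N* ≈ 233, H* ≈ 11.4, P* ≈ 52.8

From dP/dt = 0: 0.0203H* = 0.232, so H* = 11.4.
From dN/dt = 0: 0.867(1 - N*/433) = 0.0351·11.4, giving N* = 433·(1 - 0.463) = 233.
From dH/dt = 0: 0.0118·233 - 0.207 = 0.0481P*, so P* = 2.54/0.0481 = 52.8.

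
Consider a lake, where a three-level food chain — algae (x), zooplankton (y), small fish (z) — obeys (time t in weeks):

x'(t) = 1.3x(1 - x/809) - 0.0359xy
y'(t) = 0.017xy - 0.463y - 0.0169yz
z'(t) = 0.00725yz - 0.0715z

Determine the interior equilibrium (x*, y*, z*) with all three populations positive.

From dz/dt = 0: 0.00725y* = 0.0715, so y* = 9.86.
From dx/dt = 0: 1.3(1 - x*/809) = 0.0359·9.86, giving x* = 809·(1 - 0.272) = 589.
From dy/dt = 0: 0.017·589 - 0.463 = 0.0169z*, so z* = 9.54/0.0169 = 565.

x* ≈ 589, y* ≈ 9.86, z* ≈ 565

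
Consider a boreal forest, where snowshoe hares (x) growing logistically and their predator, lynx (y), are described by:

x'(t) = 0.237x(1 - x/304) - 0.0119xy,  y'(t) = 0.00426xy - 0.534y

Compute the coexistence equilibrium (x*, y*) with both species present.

x* ≈ 125, y* ≈ 11.7

From dy/dt = 0 with y > 0: 0.00426x* = 0.534, so x* = 125.
Substitute into dx/dt = 0: 0.237(1 - 125/304) = 0.0119y*.
The bracket is 0.588, giving y* = 0.139/0.0119 = 11.7.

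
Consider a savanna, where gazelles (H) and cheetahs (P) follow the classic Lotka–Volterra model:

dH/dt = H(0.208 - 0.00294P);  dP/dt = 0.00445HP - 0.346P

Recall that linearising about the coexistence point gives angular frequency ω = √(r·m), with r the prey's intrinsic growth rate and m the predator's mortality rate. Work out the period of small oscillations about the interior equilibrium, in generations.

Here r = 0.208 and m = 0.346, so r·m = 0.072.
ω = √0.072 = 0.268 per generation, hence T = 2π/ω ≈ 23.4 generations.

T ≈ 23.4 generations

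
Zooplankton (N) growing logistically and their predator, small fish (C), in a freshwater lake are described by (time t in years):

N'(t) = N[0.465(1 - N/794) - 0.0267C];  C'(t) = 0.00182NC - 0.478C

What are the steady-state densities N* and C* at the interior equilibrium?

N* ≈ 263, C* ≈ 11.7

From dC/dt = 0 with C > 0: 0.00182N* = 0.478, so N* = 263.
Substitute into dN/dt = 0: 0.465(1 - 263/794) = 0.0267C*.
The bracket is 0.669, giving C* = 0.311/0.0267 = 11.7.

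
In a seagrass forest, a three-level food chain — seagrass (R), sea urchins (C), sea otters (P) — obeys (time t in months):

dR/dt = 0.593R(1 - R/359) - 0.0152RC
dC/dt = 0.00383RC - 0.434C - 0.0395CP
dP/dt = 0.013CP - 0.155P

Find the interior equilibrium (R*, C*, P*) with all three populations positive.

R* ≈ 249, C* ≈ 11.9, P* ≈ 13.2

From dP/dt = 0: 0.013C* = 0.155, so C* = 11.9.
From dR/dt = 0: 0.593(1 - R*/359) = 0.0152·11.9, giving R* = 359·(1 - 0.306) = 249.
From dC/dt = 0: 0.00383·249 - 0.434 = 0.0395P*, so P* = 0.521/0.0395 = 13.2.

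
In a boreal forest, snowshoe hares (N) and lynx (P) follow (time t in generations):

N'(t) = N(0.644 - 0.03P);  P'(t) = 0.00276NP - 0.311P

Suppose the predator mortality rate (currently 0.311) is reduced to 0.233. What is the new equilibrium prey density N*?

N* ≈ 84.4

At the interior fixed point, setting dP/dt = 0 with P > 0 fixes N* = (predator death rate)/(NP coefficient) — independent of the other coefficients.
With the change, N* = 0.233/0.00276 = 84.4; it falls from 113.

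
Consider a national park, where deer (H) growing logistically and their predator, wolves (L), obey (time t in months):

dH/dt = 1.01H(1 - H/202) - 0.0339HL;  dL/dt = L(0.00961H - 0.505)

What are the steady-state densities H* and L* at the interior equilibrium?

H* ≈ 52.5, L* ≈ 22

From dL/dt = 0 with L > 0: 0.00961H* = 0.505, so H* = 52.5.
Substitute into dH/dt = 0: 1.01(1 - 52.5/202) = 0.0339L*.
The bracket is 0.74, giving L* = 0.747/0.0339 = 22.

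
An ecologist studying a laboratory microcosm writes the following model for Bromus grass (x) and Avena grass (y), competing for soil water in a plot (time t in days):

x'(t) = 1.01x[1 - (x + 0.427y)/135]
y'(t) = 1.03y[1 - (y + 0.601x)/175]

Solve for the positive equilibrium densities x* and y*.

Setting both brackets to zero gives the nullclines x + 0.427y = 135 and 0.601x + y = 175.
Substituting y = 175 - 0.601x into the first: x(1 - 0.427·0.601) = 135 - 0.427·175.
So x* = 60.3/0.743 = 81.1, and then y* = 175 - 0.601·81.1 = 126.

x* ≈ 81.1, y* ≈ 126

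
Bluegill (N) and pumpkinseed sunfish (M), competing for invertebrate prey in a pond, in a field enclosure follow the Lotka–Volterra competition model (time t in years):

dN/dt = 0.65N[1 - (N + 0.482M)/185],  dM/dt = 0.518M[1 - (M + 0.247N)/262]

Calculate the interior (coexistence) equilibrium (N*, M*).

Setting both brackets to zero gives the nullclines N + 0.482M = 185 and 0.247N + M = 262.
Substituting M = 262 - 0.247N into the first: N(1 - 0.482·0.247) = 185 - 0.482·262.
So N* = 58.7/0.881 = 66.7, and then M* = 262 - 0.247·66.7 = 246.

N* ≈ 66.7, M* ≈ 246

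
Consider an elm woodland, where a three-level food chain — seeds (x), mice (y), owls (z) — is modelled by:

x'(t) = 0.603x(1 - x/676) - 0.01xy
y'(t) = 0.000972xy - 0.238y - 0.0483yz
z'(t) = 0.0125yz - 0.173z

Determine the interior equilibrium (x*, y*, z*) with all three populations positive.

From dz/dt = 0: 0.0125y* = 0.173, so y* = 13.8.
From dx/dt = 0: 0.603(1 - x*/676) = 0.01·13.8, giving x* = 676·(1 - 0.23) = 521.
From dy/dt = 0: 0.000972·521 - 0.238 = 0.0483z*, so z* = 0.268/0.0483 = 5.55.

x* ≈ 521, y* ≈ 13.8, z* ≈ 5.55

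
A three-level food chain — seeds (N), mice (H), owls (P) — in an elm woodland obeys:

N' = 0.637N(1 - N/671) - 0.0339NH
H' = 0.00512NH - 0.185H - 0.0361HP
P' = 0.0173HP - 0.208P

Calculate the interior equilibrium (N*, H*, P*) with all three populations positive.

From dP/dt = 0: 0.0173H* = 0.208, so H* = 12.
From dN/dt = 0: 0.637(1 - N*/671) = 0.0339·12, giving N* = 671·(1 - 0.64) = 242.
From dH/dt = 0: 0.00512·242 - 0.185 = 0.0361P*, so P* = 1.05/0.0361 = 29.1.

N* ≈ 242, H* ≈ 12, P* ≈ 29.1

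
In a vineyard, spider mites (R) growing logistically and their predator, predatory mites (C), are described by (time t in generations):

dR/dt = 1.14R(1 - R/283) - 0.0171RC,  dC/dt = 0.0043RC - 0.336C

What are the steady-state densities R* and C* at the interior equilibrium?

R* ≈ 78.1, C* ≈ 48.3

From dC/dt = 0 with C > 0: 0.0043R* = 0.336, so R* = 78.1.
Substitute into dR/dt = 0: 1.14(1 - 78.1/283) = 0.0171C*.
The bracket is 0.724, giving C* = 0.825/0.0171 = 48.3.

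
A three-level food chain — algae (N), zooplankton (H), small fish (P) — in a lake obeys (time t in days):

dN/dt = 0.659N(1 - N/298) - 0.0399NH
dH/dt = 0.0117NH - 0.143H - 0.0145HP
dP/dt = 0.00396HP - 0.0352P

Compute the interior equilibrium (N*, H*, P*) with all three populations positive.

N* ≈ 138, H* ≈ 8.89, P* ≈ 101

From dP/dt = 0: 0.00396H* = 0.0352, so H* = 8.89.
From dN/dt = 0: 0.659(1 - N*/298) = 0.0399·8.89, giving N* = 298·(1 - 0.538) = 138.
From dH/dt = 0: 0.0117·138 - 0.143 = 0.0145P*, so P* = 1.47/0.0145 = 101.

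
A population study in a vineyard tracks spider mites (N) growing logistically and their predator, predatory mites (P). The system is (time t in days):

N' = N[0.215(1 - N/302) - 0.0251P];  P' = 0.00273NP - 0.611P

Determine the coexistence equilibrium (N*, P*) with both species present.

N* ≈ 224, P* ≈ 2.22

From dP/dt = 0 with P > 0: 0.00273N* = 0.611, so N* = 224.
Substitute into dN/dt = 0: 0.215(1 - 224/302) = 0.0251P*.
The bracket is 0.259, giving P* = 0.0557/0.0251 = 2.22.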